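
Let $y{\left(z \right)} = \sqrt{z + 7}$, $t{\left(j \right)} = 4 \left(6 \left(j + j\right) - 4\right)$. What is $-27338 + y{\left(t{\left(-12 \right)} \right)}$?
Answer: $-27338 + 3 i \sqrt{65} \approx -27338.0 + 24.187 i$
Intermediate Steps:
$t{\left(j \right)} = -16 + 48 j$ ($t{\left(j \right)} = 4 \left(6 \cdot 2 j - 4\right) = 4 \left(12 j - 4\right) = 4 \left(-4 + 12 j\right) = -16 + 48 j$)
$y{\left(z \right)} = \sqrt{7 + z}$
$-27338 + y{\left(t{\left(-12 \right)} \right)} = -27338 + \sqrt{7 + \left(-16 + 48 \left(-12\right)\right)} = -27338 + \sqrt{7 - 592} = -27338 + \sqrt{-585} = -27338 + 3 i \sqrt{65}$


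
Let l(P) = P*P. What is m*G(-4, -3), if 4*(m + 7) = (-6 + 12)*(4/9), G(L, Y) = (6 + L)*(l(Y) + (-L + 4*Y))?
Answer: -38/3 ≈ -12.667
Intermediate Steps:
l(P) = P²
G(L, Y) = (6 + L)*(Y² - L + 4*Y) (G(L, Y) = (6 + L)*(Y² + (-L + 4*Y)) = (6 + L)*(Y² - L + 4*Y))
m = -19/3 (m = -7 + ((-6 + 12)*(4/9))/4 = -7 + (6*(4*(⅑)))/4 = -7 + (6*(4/9))/4 = -7 + (¼)*(8/3) = -7 + ⅔ = -19/3 ≈ -6.3333)
m*G(-4, -3) = -19*(-1*(-4)² - 6*(-4) + 6*(-3)² + 24*(-3) - 4*(-3)² + 4*(-4)*(-3))/3 = -19*(-1*16 + 24 + 6*9 - 72 - 4*9 + 48)/3 = -19*(-16 + 24 + 54 - 72 - 36 + 48)/3 = -19/3*2 = -38/3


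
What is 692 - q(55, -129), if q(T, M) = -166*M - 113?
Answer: -20609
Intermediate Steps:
q(T, M) = -113 - 166*M
692 - q(55, -129) = 692 - (-113 - 166*(-129)) = 692 - (-113 + 21414) = 692 - 1*21301 = 692 - 21301 = -20609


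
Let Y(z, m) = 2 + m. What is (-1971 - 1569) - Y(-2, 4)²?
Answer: -3576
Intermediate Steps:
(-1971 - 1569) - Y(-2, 4)² = (-1971 - 1569) - (2 + 4)² = -3540 - 1*6² = -3540 - 1*36 = -3540 - 36 = -3576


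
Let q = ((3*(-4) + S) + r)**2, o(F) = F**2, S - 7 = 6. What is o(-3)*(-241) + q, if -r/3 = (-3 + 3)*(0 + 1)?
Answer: -2168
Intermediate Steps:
S = 13 (S = 7 + 6 = 13)
r = 0 (r = -3*(-3 + 3)*(0 + 1) = -0 = -3*0 = 0)
q = 1 (q = ((3*(-4) + 13) + 0)**2 = ((-12 + 13) + 0)**2 = (1 + 0)**2 = 1**2 = 1)
o(-3)*(-241) + q = (-3)**2*(-241) + 1 = 9*(-241) + 1 = -2169 + 1 = -2168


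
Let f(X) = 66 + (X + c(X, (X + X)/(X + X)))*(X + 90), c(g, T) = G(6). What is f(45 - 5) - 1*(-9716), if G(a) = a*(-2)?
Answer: 13422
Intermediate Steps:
G(a) = -2*a
c(g, T) = -12 (c(g, T) = -2*6 = -12)
f(X) = 66 + (-12 + X)*(90 + X) (f(X) = 66 + (X - 12)*(X + 90) = 66 + (-12 + X)*(90 + X))
f(45 - 5) - 1*(-9716) = (-1014 + (45 - 5)**2 + 78*(45 - 5)) - 1*(-9716) = (-1014 + 40**2 + 78*40) + 9716 = (-1014 + 1600 + 3120) + 9716 = 3706 + 9716 = 13422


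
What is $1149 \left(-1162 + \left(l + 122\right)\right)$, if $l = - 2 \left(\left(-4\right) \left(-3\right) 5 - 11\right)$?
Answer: $-1307562$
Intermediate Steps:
$l = -98$ ($l = - 2 \left(12 \cdot 5 - 11\right) = - 2 \left(60 - 11\right) = \left(-2\right) 49 = -98$)
$1149 \left(-1162 + \left(l + 122\right)\right) = 1149 \left(-1162 + \left(-98 + 122\right)\right) = 1149 \left(-1162 + 24\right) = 1149 \left(-1138\right) = -1307562$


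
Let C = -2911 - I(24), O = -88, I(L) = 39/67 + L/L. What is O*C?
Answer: 17172584/67 ≈ 2.5631e+5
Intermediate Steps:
I(L) = 106/67 (I(L) = 39*(1/67) + 1 = 39/67 + 1 = 106/67)
C = -195143/67 (C = -2911 - 1*106/67 = -2911 - 106/67 = -195143/67 ≈ -2912.6)
O*C = -88*(-195143/67) = 17172584/67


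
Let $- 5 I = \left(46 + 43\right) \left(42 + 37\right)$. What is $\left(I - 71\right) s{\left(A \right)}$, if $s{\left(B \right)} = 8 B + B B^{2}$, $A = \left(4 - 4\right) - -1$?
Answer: $- \frac{66474}{5} \approx -13295.0$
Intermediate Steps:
$A = 1$ ($A = 0 + 1 = 1$)
$I = - \frac{7031}{5}$ ($I = - \frac{\left(46 + 43\right) \left(42 + 37\right)}{5} = - \frac{89 \cdot 79}{5} = \left(- \frac{1}{5}\right) 7031 = - \frac{7031}{5} \approx -1406.2$)
$s{\left(B \right)} = B^{3} + 8 B$ ($s{\left(B \right)} = 8 B + B^{3} = B^{3} + 8 B$)
$\left(I - 71\right) s{\left(A \right)} = \left(- \frac{7031}{5} - 71\right) 1 \left(8 + 1^{2}\right) = - \frac{7386 \cdot 1 \left(8 + 1\right)}{5} = - \frac{7386 \cdot 1 \cdot 9}{5} = \left(- \frac{7386}{5}\right) 9 = - \frac{66474}{5}$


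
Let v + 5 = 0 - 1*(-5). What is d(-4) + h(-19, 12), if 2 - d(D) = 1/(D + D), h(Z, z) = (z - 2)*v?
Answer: 17/8 ≈ 2.1250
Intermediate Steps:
v = 0 (v = -5 + (0 - 1*(-5)) = -5 + (0 + 5) = -5 + 5 = 0)
h(Z, z) = 0 (h(Z, z) = (z - 2)*0 = (-2 + z)*0 = 0)
d(D) = 2 - 1/(2*D) (d(D) = 2 - 1/(D + D) = 2 - 1/(2*D))
d(-4) + h(-19, 12) = (2 - 1/2/(-4)) + 0 = (2 - 1/2*(-1/4)) + 0 = (2 + 1/8) + 0 = 17/8 + 0 = 17/8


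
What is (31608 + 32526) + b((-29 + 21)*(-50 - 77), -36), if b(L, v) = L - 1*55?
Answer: 65095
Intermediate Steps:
b(L, v) = -55 + L (b(L, v) = L - 55 = -55 + L)
(31608 + 32526) + b((-29 + 21)*(-50 - 77), -36) = (31608 + 32526) + (-55 + (-29 + 21)*(-50 - 77)) = 64134 + (-55 - 8*(-127)) = 64134 + (-55 + 1016) = 64134 + 961 = 65095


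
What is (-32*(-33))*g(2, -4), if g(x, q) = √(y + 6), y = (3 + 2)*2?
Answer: 4224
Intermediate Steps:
y = 10 (y = 5*2 = 10)
g(x, q) = 4 (g(x, q) = √(10 + 6) = √16 = 4)
(-32*(-33))*g(2, -4) = -32*(-33)*4 = 1056*4 = 4224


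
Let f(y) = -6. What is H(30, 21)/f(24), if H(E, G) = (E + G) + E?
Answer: -27/2 ≈ -13.500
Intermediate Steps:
H(E, G) = G + 2*E
H(30, 21)/f(24) = (21 + 2*30)/(-6) = (21 + 60)*(-⅙) = 81*(-⅙) = -27/2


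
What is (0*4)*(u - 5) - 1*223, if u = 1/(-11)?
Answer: -223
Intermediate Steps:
u = -1/11 ≈ -0.090909
(0*4)*(u - 5) - 1*223 = (0*4)*(-1/11 - 5) - 1*223 = 0*(-56/11) - 223 = 0 - 223 = -223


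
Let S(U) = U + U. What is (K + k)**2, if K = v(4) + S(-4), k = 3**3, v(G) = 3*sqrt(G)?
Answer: 625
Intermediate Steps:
S(U) = 2*U
k = 27
K = -2 (K = 3*sqrt(4) + 2*(-4) = 3*2 - 8 = 6 - 8 = -2)
(K + k)**2 = (-2 + 27)**2 = 25**2 = 625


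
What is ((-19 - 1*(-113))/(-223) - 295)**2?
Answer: 4340042641/49729 ≈ 87274.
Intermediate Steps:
((-19 - 1*(-113))/(-223) - 295)**2 = ((-19 + 113)*(-1/223) - 295)**2 = (94*(-1/223) - 295)**2 = (-94/223 - 295)**2 = (-65879/223)**2 = 4340042641/49729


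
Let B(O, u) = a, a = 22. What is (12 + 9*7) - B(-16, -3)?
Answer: 53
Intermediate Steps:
B(O, u) = 22
(12 + 9*7) - B(-16, -3) = (12 + 9*7) - 1*22 = (12 + 63) - 22 = 75 - 22 = 53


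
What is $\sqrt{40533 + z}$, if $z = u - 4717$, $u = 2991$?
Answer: $\sqrt{38807} \approx 196.99$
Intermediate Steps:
$z = -1726$ ($z = 2991 - 4717 = -1726$)
$\sqrt{40533 + z} = \sqrt{40533 - 1726} = \sqrt{38807}$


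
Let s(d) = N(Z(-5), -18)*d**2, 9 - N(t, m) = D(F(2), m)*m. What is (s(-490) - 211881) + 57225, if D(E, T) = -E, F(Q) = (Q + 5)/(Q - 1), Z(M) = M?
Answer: -28246356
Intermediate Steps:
F(Q) = (5 + Q)/(-1 + Q)
N(t, m) = 9 + 7*m (N(t, m) = 9 - (-(5 + 2)/(-1 + 2))*m = 9 - (-7/1)*m = 9 - (-7)*m = 9 + 7*m)
s(d) = -117*d**2 (s(d) = (9 + 7*(-18))*d**2 = (9 - 126)*d**2 = -117*d**2)
(s(-490) - 211881) + 57225 = (-117*(-490)**2 - 211881) + 57225 = (-117*240100 - 211881) + 57225 = (-28091700 - 211881) + 57225 = -28303581 + 57225 = -28246356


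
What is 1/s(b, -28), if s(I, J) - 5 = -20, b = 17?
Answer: -1/15 ≈ -0.066667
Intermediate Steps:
s(I, J) = -15 (s(I, J) = 5 - 20 = -15)
1/s(b, -28) = 1/(-15) = -1/15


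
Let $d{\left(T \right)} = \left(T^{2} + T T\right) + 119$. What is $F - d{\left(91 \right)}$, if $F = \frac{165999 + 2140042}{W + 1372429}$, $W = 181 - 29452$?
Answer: $- \frac{22402912557}{1343158} \approx -16679.0$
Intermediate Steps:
$W = -29271$ ($W = 181 - 29452 = -29271$)
$F = \frac{2306041}{1343158}$ ($F = \frac{165999 + 2140042}{-29271 + 1372429} = \frac{2306041}{1343158} \approx 1.7169$)
$d{\left(T \right)} = 119 + 2 T^{2}$ ($d{\left(T \right)} = \left(T^{2} + T^{2}\right) + 119 = 2 T^{2} + 119 = 119 + 2 T^{2}$)
$F - d{\left(91 \right)} = \frac{2306041}{1343158} - \left(119 + 2 \cdot 91^{2}\right) = \frac{2306041}{1343158} - \left(119 + 2 \cdot 8281\right) = \frac{2306041}{1343158} - \left(119 + 16562\right) = \frac{2306041}{1343158} - 16681 = - \frac{22402912557}{1343158}$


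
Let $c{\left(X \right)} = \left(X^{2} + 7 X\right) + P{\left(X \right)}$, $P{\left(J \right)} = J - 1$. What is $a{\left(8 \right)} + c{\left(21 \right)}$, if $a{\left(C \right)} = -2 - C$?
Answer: $598$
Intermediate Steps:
$P{\left(J \right)} = -1 + J$ ($P{\left(J \right)} = J - 1 = -1 + J$)
$c{\left(X \right)} = -1 + X^{2} + 8 X$ ($c{\left(X \right)} = \left(X^{2} + 7 X\right) + \left(-1 + X\right) = -1 + X^{2} + 8 X$)
$a{\left(8 \right)} + c{\left(21 \right)} = \left(-2 - 8\right) + \left(-1 + 21^{2} + 8 \cdot 21\right) = \left(-2 - 8\right) + \left(-1 + 441 + 168\right) = -10 + 608 = 598$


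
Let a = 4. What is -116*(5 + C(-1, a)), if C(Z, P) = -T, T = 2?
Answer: -348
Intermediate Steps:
C(Z, P) = -2 (C(Z, P) = -1*2 = -2)
-116*(5 + C(-1, a)) = -116*(5 - 2) = -116*3 = -348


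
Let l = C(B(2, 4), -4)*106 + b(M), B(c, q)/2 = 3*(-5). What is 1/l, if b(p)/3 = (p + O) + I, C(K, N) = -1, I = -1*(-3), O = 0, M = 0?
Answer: -1/97 ≈ -0.010309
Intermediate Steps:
I = 3
B(c, q) = -30 (B(c, q) = 2*(3*(-5)) = 2*(-15) = -30)
b(p) = 9 + 3*p (b(p) = 3*((p + 0) + 3) = 3*(p + 3) = 3*(3 + p) = 9 + 3*p)
l = -97 (l = -1*106 + (9 + 3*0) = -106 + (9 + 0) = -106 + 9 = -97)
1/l = 1/(-97) = -1/97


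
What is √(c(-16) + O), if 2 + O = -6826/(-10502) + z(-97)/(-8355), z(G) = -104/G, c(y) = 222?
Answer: √3995986722713715105435/4255594185 ≈ 14.854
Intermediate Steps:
O = -5745719819/4255594185 (O = -2 + (-6826/(-10502) - 104/(-97)/(-8355)) = -2 + (-6826*(-1/10502) - 104*(-1/97)*(-1/8355)) = -2 + (3413/5251 + (104/97)*(-1/8355)) = -2 + (3413/5251 - 104/810435) = -2 + 2765468551/4255594185 = -5745719819/4255594185 ≈ -1.3502)
√(c(-16) + O) = √(222 - 5745719819/4255594185) = √(938996189251/4255594185) = √3995986722713715105435/4255594185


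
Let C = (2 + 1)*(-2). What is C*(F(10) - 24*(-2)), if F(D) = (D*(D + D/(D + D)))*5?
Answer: -3438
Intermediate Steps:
F(D) = 5*D*(½ + D) (F(D) = (D*(D + D/((2*D))))*5 = (D*(D + D*(1/(2*D))))*5 = (D*(D + ½))*5 = (D*(½ + D))*5 = 5*D*(½ + D))
C = -6 (C = 3*(-2) = -6)
C*(F(10) - 24*(-2)) = -6*((5/2)*10*(1 + 2*10) - 24*(-2)) = -6*((5/2)*10*(1 + 20) + 48) = -6*((5/2)*10*21 + 48) = -6*(525 + 48) = -6*573 = -3438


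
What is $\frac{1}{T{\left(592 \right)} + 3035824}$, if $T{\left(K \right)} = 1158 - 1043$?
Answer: $\frac{1}{3035939} \approx 3.2939 \cdot 10^{-7}$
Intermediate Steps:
$T{\left(K \right)} = 115$ ($T{\left(K \right)} = 1158 - 1043 = 115$)
$\frac{1}{T{\left(592 \right)} + 3035824} = \frac{1}{115 + 3035824} = \frac{1}{3035939}$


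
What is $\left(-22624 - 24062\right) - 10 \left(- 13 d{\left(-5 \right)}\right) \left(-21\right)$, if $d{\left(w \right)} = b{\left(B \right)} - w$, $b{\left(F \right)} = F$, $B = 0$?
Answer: $-60336$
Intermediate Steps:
$d{\left(w \right)} = - w$ ($d{\left(w \right)} = 0 - w = - w$)
$\left(-22624 - 24062\right) - 10 \left(- 13 d{\left(-5 \right)}\right) \left(-21\right) = \left(-22624 - 24062\right) - 10 \left(- 13 \left(\left(-1\right) \left(-5\right)\right)\right) \left(-21\right) = -46686 - 10 \left(\left(-13\right) 5\right) \left(-21\right) = -46686 - 10 \left(-65\right) \left(-21\right) = -46686 - \left(-650\right) \left(-21\right) = -46686 - 13650 = -60336$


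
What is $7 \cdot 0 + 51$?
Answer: $51$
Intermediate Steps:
$7 \cdot 0 + 51 = 0 + 51 = 51$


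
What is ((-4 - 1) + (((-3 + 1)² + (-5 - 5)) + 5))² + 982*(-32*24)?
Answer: -754140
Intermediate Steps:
((-4 - 1) + (((-3 + 1)² + (-5 - 5)) + 5))² + 982*(-32*24) = (-5 + (((-2)² - 10) + 5))² + 982*(-768) = (-5 + ((4 - 10) + 5))² - 754176 = (-5 + (-6 + 5))² - 754176 = (-5 - 1)² - 754176 = (-6)² - 754176 = 36 - 754176 = -754140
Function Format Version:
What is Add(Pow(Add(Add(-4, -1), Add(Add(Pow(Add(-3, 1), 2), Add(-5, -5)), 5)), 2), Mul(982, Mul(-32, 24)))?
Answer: -754140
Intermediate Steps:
Add(Pow(Add(Add(-4, -1), Add(Add(Pow(Add(-3, 1), 2), Add(-5, -5)), 5)), 2), Mul(982, Mul(-32, 24))) = Add(Pow(Add(-5, Add(Add(Pow(-2, 2), -10), 5)), 2), Mul(982, -768)) = Add(Pow(Add(-5, Add(Add(4, -10), 5)), 2), -754176) = Add(Pow(Add(-5, Add(-6, 5)), 2), -754176) = Add(Pow(Add(-5, -1), 2), -754176) = Add(Pow(-6, 2), -754176) = Add(36, -754176) = -754140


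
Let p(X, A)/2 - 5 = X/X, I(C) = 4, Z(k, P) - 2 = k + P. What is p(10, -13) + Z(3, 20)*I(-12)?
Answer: 112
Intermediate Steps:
Z(k, P) = 2 + P + k (Z(k, P) = 2 + (k + P) = 2 + (P + k) = 2 + P + k)
p(X, A) = 12 (p(X, A) = 10 + 2*(X/X) = 10 + 2*1 = 10 + 2 = 12)
p(10, -13) + Z(3, 20)*I(-12) = 12 + (2 + 20 + 3)*4 = 12 + 25*4 = 12 + 100 = 112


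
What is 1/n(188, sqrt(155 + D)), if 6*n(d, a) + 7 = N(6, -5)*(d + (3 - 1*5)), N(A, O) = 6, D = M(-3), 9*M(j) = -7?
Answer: 6/1109 ≈ 0.0054103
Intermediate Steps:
M(j) = -7/9 (M(j) = (1/9)*(-7) = -7/9)
D = -7/9 ≈ -0.77778
n(d, a) = -19/6 + d (n(d, a) = -7/6 + (6*(d + (3 - 1*5)))/6 = -7/6 + (6*(d + (3 - 5)))/6 = -7/6 + (6*(d - 2))/6 = -7/6 + (6*(-2 + d))/6 = -7/6 + (-12 + 6*d)/6 = -7/6 + (-2 + d) = -19/6 + d)
1/n(188, sqrt(155 + D)) = 1/(-19/6 + 188) = 1/(1109/6) = 6/1109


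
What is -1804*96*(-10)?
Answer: 1731840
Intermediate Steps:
-1804*96*(-10) = -173184*(-10) = 1731840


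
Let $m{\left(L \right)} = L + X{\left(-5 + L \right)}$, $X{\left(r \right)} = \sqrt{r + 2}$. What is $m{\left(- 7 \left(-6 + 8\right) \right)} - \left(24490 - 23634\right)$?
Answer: $-870 + i \sqrt{17} \approx -870.0 + 4.1231 i$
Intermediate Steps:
$X{\left(r \right)} = \sqrt{2 + r}$
$m{\left(L \right)} = L + \sqrt{-3 + L}$ ($m{\left(L \right)} = L + \sqrt{2 + \left(-5 + L\right)} = L + \sqrt{-3 + L}$)
$m{\left(- 7 \left(-6 + 8\right) \right)} - \left(24490 - 23634\right) = \left(- 7 \left(-6 + 8\right) + \sqrt{-3 - 7 \left(-6 + 8\right)}\right) - \left(24490 - 23634\right) = \left(\left(-7\right) 2 + \sqrt{-3 - 14}\right) - \left(24490 - 23634\right) = \left(-14 + \sqrt{-3 - 14}\right) - 856 = \left(-14 + \sqrt{-17}\right) - 856 = \left(-14 + i \sqrt{17}\right) - 856 = -870 + i \sqrt{17}$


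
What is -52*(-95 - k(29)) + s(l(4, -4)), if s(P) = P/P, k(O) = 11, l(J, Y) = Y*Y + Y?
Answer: 5513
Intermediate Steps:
l(J, Y) = Y + Y² (l(J, Y) = Y² + Y = Y + Y²)
s(P) = 1
-52*(-95 - k(29)) + s(l(4, -4)) = -52*(-95 - 1*11) + 1 = -52*(-95 - 11) + 1 = -52*(-106) + 1 = 5512 + 1 = 5513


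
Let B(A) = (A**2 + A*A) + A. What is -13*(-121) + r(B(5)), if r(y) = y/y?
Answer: 1574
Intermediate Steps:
B(A) = A + 2*A**2 (B(A) = (A**2 + A**2) + A = 2*A**2 + A = A + 2*A**2)
r(y) = 1
-13*(-121) + r(B(5)) = -13*(-121) + 1 = 1573 + 1 = 1574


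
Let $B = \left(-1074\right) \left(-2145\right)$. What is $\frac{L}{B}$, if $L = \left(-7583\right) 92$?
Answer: $- \frac{348818}{1151865} \approx -0.30283$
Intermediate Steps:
$B = 2303730$
$L = -697636$
$\frac{L}{B} = - \frac{697636}{2303730} = \left(-697636\right) \frac{1}{2303730} = - \frac{348818}{1151865}$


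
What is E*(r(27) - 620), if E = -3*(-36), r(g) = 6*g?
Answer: -49464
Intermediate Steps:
E = 108
E*(r(27) - 620) = 108*(6*27 - 620) = 108*(162 - 620) = 108*(-458) = -49464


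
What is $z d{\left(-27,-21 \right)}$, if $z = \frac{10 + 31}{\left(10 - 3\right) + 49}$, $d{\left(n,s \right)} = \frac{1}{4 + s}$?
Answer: $- \frac{41}{952} \approx -0.043067$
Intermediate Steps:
$z = \frac{41}{56}$ ($z = \frac{41}{\left(10 - 3\right) + 49} = \frac{41}{7 + 49} = \frac{41}{56} \approx 0.73214$)
$z d{\left(-27,-21 \right)} = \frac{41}{56 \left(4 - 21\right)} = \frac{41}{56 \left(-17\right)} = \frac{41}{56} \left(- \frac{1}{17}\right) = - \frac{41}{952}$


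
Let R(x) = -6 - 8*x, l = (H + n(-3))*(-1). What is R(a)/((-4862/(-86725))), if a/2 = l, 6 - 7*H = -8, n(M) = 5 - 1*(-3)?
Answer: 607075/221 ≈ 2746.9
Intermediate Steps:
n(M) = 8 (n(M) = 5 + 3 = 8)
H = 2 (H = 6/7 - ⅐*(-8) = 6/7 + 8/7 = 2)
l = -10 (l = (2 + 8)*(-1) = 10*(-1) = -10)
a = -20 (a = 2*(-10) = -20)
R(a)/((-4862/(-86725))) = (-6 - 8*(-20))/((-4862/(-86725))) = (-6 + 160)/((-4862*(-1/86725))) = 154/(4862/86725) = 154*(86725/4862) = 607075/221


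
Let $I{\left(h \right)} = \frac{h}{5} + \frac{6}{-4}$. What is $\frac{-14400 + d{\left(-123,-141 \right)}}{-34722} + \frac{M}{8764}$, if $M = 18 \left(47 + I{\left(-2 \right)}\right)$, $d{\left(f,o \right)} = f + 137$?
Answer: $\frac{385665559}{760759020} \approx 0.50695$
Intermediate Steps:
$I{\left(h \right)} = - \frac{3}{2} + \frac{h}{5}$ ($I{\left(h \right)} = h \frac{1}{5} + 6 \left(- \frac{1}{4}\right) = \frac{h}{5} - \frac{3}{2} = - \frac{3}{2} + \frac{h}{5}$)
$d{\left(f,o \right)} = 137 + f$
$M = \frac{4059}{5}$ ($M = 18 \left(47 + \left(- \frac{3}{2} + \frac{1}{5} \left(-2\right)\right)\right) = 18 \left(47 - \frac{19}{10}\right) = 18 \cdot \frac{451}{10} = \frac{4059}{5} \approx 811.8$)
$\frac{-14400 + d{\left(-123,-141 \right)}}{-34722} + \frac{M}{8764} = \frac{-14400 + \left(137 - 123\right)}{-34722} + \frac{4059}{5 \cdot 8764} = \left(-14400 + 14\right) \left(- \frac{1}{34722}\right) + \frac{4059}{5} \cdot \frac{1}{8764} = \left(-14386\right) \left(- \frac{1}{34722}\right) + \frac{4059}{43820} = \frac{7193}{17361} + \frac{4059}{43820} = \frac{385665559}{760759020}$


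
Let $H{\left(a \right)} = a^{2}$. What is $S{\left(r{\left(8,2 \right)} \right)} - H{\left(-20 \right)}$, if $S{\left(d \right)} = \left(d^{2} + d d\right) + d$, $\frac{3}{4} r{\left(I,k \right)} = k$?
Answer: $- \frac{3448}{9} \approx -383.11$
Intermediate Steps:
$r{\left(I,k \right)} = \frac{4 k}{3}$
$S{\left(d \right)} = d + 2 d^{2}$ ($S{\left(d \right)} = \left(d^{2} + d^{2}\right) + d = 2 d^{2} + d = d + 2 d^{2}$)
$S{\left(r{\left(8,2 \right)} \right)} - H{\left(-20 \right)} = \frac{4}{3} \cdot 2 \left(1 + 2 \cdot \frac{4}{3} \cdot 2\right) - \left(-20\right)^{2} = \frac{8 \left(1 + 2 \cdot \frac{8}{3}\right)}{3} - 400 = \frac{8 \left(1 + \frac{16}{3}\right)}{3} - 400 = \frac{8}{3} \cdot \frac{19}{3} - 400 = \frac{152}{9} - 400 = - \frac{3448}{9}$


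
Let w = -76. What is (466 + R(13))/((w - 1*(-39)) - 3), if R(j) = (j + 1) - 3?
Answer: -477/40 ≈ -11.925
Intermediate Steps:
R(j) = -2 + j (R(j) = (1 + j) - 3 = -2 + j)
(466 + R(13))/((w - 1*(-39)) - 3) = (466 + (-2 + 13))/((-76 - 1*(-39)) - 3) = (466 + 11)/((-76 + 39) - 3) = 477/(-37 - 3) = 477/(-40) = 477*(-1/40) = -477/40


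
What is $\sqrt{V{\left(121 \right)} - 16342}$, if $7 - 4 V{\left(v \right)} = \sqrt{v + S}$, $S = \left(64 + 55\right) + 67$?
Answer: $\frac{\sqrt{-65361 - \sqrt{307}}}{2} \approx 127.85 i$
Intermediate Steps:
$S = 186$ ($S = 119 + 67 = 186$)
$V{\left(v \right)} = \frac{7}{4} - \frac{\sqrt{186 + v}}{4}$ ($V{\left(v \right)} = \frac{7}{4} - \frac{\sqrt{v + 186}}{4} = \frac{7}{4} - \frac{\sqrt{186 + v}}{4}$)
$\sqrt{V{\left(121 \right)} - 16342} = \sqrt{\left(\frac{7}{4} - \frac{\sqrt{186 + 121}}{4}\right) - 16342} = \sqrt{\left(\frac{7}{4} - \frac{\sqrt{307}}{4}\right) - 16342} = \sqrt{- \frac{65361}{4} - \frac{\sqrt{307}}{4}}$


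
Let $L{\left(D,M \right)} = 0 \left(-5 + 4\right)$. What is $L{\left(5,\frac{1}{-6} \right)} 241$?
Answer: $0$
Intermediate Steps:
$L{\left(D,M \right)} = 0$ ($L{\left(D,M \right)} = 0 \left(-1\right) = 0$)
$L{\left(5,\frac{1}{-6} \right)} 241 = 0 \cdot 241 = 0$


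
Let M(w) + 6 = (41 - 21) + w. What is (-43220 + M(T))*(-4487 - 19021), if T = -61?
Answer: 1017120636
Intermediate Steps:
M(w) = 14 + w (M(w) = -6 + ((41 - 21) + w) = -6 + (20 + w) = 14 + w)
(-43220 + M(T))*(-4487 - 19021) = (-43220 + (14 - 61))*(-4487 - 19021) = (-43220 - 47)*(-23508) = -43267*(-23508) = 1017120636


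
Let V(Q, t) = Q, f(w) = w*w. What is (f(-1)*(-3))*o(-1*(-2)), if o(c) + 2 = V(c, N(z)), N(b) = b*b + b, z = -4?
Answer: 0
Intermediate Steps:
N(b) = b + b² (N(b) = b² + b = b + b²)
f(w) = w²
o(c) = -2 + c
(f(-1)*(-3))*o(-1*(-2)) = ((-1)²*(-3))*(-2 - 1*(-2)) = (1*(-3))*(-2 + 2) = -3*0 = 0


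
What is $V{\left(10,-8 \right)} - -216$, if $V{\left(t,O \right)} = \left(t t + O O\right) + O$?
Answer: $372$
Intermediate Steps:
$V{\left(t,O \right)} = O + O^{2} + t^{2}$ ($V{\left(t,O \right)} = \left(t^{2} + O^{2}\right) + O = \left(O^{2} + t^{2}\right) + O = O + O^{2} + t^{2}$)
$V{\left(10,-8 \right)} - -216 = \left(-8 + \left(-8\right)^{2} + 10^{2}\right) - -216 = \left(-8 + 64 + 100\right) + 216 = 156 + 216 = 372$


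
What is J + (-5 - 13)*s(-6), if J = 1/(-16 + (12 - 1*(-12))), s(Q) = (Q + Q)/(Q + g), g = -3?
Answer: -191/8 ≈ -23.875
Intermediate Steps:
s(Q) = 2*Q/(-3 + Q) (s(Q) = (Q + Q)/(Q - 3) = (2*Q)/(-3 + Q) = 2*Q/(-3 + Q))
J = ⅛ (J = 1/(-16 + (12 + 12)) = 1/(-16 + 24) = 1/8 = ⅛ ≈ 0.12500)
J + (-5 - 13)*s(-6) = ⅛ + (-5 - 13)*(2*(-6)/(-3 - 6)) = ⅛ - 36*(-6)/(-9) = ⅛ - 36*(-6)*(-1)/9 = ⅛ - 18*4/3 = ⅛ - 24 = -191/8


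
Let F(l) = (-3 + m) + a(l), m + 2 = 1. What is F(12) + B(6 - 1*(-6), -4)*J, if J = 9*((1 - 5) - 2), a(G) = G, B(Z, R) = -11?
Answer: 602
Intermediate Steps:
m = -1 (m = -2 + 1 = -1)
F(l) = -4 + l (F(l) = (-3 - 1) + l = -4 + l)
J = -54 (J = 9*(-4 - 2) = 9*(-6) = -54)
F(12) + B(6 - 1*(-6), -4)*J = (-4 + 12) - 11*(-54) = 8 + 594 = 602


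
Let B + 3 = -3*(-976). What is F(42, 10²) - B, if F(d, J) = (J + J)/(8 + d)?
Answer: -2921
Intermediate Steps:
F(d, J) = 2*J/(8 + d) (F(d, J) = (2*J)/(8 + d) = 2*J/(8 + d))
B = 2925 (B = -3 - 3*(-976) = -3 + 2928 = 2925)
F(42, 10²) - B = 2*10²/(8 + 42) - 1*2925 = 2*100/50 - 2925 = 2*100*(1/50) - 2925 = 4 - 2925 = -2921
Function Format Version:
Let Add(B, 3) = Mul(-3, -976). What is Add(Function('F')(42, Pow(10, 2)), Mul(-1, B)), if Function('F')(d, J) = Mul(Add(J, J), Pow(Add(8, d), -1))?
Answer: -2921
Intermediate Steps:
Function('F')(d, J) = Mul(2, J, Pow(Add(8, d), -1)) (Function('F')(d, J) = Mul(Mul(2, J), Pow(Add(8, d), -1)) = Mul(2, J, Pow(Add(8, d), -1)))
B = 2925 (B = Add(-3, Mul(-3, -976)) = Add(-3, 2928) = 2925)
Add(Function('F')(42, Pow(10, 2)), Mul(-1, B)) = Add(Mul(2, Pow(10, 2), Pow(Add(8, 42), -1)), Mul(-1, 2925)) = Add(Mul(2, 100, Pow(50, -1)), -2925) = Add(Mul(2, 100, Rational(1, 50)), -2925) = Add(4, -2925) = -2921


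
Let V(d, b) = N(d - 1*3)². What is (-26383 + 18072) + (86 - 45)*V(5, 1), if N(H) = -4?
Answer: -7655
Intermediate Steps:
V(d, b) = 16 (V(d, b) = (-4)² = 16)
(-26383 + 18072) + (86 - 45)*V(5, 1) = (-26383 + 18072) + (86 - 45)*16 = -8311 + 41*16 = -8311 + 656 = -7655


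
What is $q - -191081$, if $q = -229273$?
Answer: $-38192$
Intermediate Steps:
$q - -191081 = -229273 - -191081 = -229273 + 191081 = -38192$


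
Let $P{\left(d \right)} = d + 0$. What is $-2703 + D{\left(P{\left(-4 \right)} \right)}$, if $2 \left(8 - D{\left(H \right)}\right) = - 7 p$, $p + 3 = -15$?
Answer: $-2758$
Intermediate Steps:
$p = -18$ ($p = -3 - 15 = -18$)
$P{\left(d \right)} = d$
$D{\left(H \right)} = -55$ ($D{\left(H \right)} = 8 - \frac{\left(-7\right) \left(-18\right)}{2} = 8 - 63 = -55$)
$-2703 + D{\left(P{\left(-4 \right)} \right)} = -2703 - 55 = -2758$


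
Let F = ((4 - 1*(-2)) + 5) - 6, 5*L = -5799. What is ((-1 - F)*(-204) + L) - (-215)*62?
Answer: 66971/5 ≈ 13394.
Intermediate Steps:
L = -5799/5 (L = (⅕)*(-5799) = -5799/5 ≈ -1159.8)
F = 5 (F = ((4 + 2) + 5) - 6 = (6 + 5) - 6 = 11 - 6 = 5)
((-1 - F)*(-204) + L) - (-215)*62 = ((-1 - 1*5)*(-204) - 5799/5) - (-215)*62 = ((-1 - 5)*(-204) - 5799/5) - 215*(-62) = (-6*(-204) - 5799/5) + 13330 = (1224 - 5799/5) + 13330 = 321/5 + 13330 = 66971/5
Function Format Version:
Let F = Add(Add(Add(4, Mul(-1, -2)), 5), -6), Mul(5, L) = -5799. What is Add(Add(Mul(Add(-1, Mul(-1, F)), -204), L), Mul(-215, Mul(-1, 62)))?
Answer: Rational(66971, 5) ≈ 13394.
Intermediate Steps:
L = Rational(-5799, 5) (L = Mul(Rational(1, 5), -5799) = Rational(-5799, 5) ≈ -1159.8)
F = 5 (F = Add(Add(Add(4, 2), 5), -6) = Add(Add(6, 5), -6) = Add(11, -6) = 5)
Add(Add(Mul(Add(-1, Mul(-1, F)), -204), L), Mul(-215, Mul(-1, 62))) = Add(Add(Mul(Add(-1, Mul(-1, 5)), -204), Rational(-5799, 5)), Mul(-215, Mul(-1, 62))) = Add(Add(Mul(Add(-1, -5), -204), Rational(-5799, 5)), Mul(-215, -62)) = Add(Add(Mul(-6, -204), Rational(-5799, 5)), 13330) = Add(Add(1224, Rational(-5799, 5)), 13330) = Add(Rational(321, 5), 13330) = Rational(66971, 5)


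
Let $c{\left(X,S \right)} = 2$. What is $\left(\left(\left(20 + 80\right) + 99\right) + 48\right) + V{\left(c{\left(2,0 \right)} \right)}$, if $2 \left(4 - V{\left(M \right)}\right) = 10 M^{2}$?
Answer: $231$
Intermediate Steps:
$V{\left(M \right)} = 4 - 5 M^{2}$ ($V{\left(M \right)} = 4 - \frac{10 M^{2}}{2} = 4 - 5 M^{2}$)
$\left(\left(\left(20 + 80\right) + 99\right) + 48\right) + V{\left(c{\left(2,0 \right)} \right)} = \left(\left(\left(20 + 80\right) + 99\right) + 48\right) + \left(4 - 5 \cdot 2^{2}\right) = \left(\left(100 + 99\right) + 48\right) + \left(4 - 20\right) = \left(199 + 48\right) + \left(4 - 20\right) = 247 - 16 = 231$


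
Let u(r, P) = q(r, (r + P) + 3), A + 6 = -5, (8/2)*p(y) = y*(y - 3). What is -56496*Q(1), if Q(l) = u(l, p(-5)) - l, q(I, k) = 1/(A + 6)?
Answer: 338976/5 ≈ 67795.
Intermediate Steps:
p(y) = y*(-3 + y)/4 (p(y) = (y*(y - 3))/4 = (y*(-3 + y))/4 = y*(-3 + y)/4)
A = -11 (A = -6 - 5 = -11)
q(I, k) = -⅕ (q(I, k) = 1/(-11 + 6) = 1/(-5) = -⅕)
u(r, P) = -⅕
Q(l) = -⅕ - l
-56496*Q(1) = -56496*(-⅕ - 1*1) = -56496*(-⅕ - 1) = -56496*(-6/5) = 338976/5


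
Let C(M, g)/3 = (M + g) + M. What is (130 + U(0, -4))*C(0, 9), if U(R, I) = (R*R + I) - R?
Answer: 3402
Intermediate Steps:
C(M, g) = 3*g + 6*M (C(M, g) = 3*((M + g) + M) = 3*(g + 2*M) = 3*g + 6*M)
U(R, I) = I + R**2 - R (U(R, I) = (R**2 + I) - R = (I + R**2) - R = I + R**2 - R)
(130 + U(0, -4))*C(0, 9) = (130 + (-4 + 0**2 - 1*0))*(3*9 + 6*0) = (130 + (-4 + 0 + 0))*(27 + 0) = (130 - 4)*27 = 126*27 = 3402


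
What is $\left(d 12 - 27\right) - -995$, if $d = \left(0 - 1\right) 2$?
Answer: $944$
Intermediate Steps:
$d = -2$ ($d = \left(-1\right) 2 = -2$)
$\left(d 12 - 27\right) - -995 = \left(\left(-2\right) 12 - 27\right) - -995 = \left(-24 - 27\right) + 995 = -51 + 995 = 944$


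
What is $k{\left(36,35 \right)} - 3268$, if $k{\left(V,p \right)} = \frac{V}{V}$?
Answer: $-3267$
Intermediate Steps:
$k{\left(V,p \right)} = 1$
$k{\left(36,35 \right)} - 3268 = 1 - 3268 = -3267$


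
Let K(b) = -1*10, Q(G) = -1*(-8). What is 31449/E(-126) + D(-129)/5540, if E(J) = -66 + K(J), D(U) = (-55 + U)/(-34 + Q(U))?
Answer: -566237497/1368380 ≈ -413.80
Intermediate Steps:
Q(G) = 8
K(b) = -10
D(U) = 55/26 - U/26 (D(U) = (-55 + U)/(-34 + 8) = (-55 + U)/(-26) = (-55 + U)*(-1/26) = 55/26 - U/26)
E(J) = -76 (E(J) = -66 - 10 = -76)
31449/E(-126) + D(-129)/5540 = 31449/(-76) + (55/26 - 1/26*(-129))/5540 = 31449*(-1/76) + (55/26 + 129/26)*(1/5540) = -31449/76 + (92/13)*(1/5540) = -31449/76 + 23/18005 = -566237497/1368380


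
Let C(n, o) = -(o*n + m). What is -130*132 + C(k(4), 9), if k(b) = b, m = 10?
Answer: -17206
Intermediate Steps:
C(n, o) = -10 - n*o (C(n, o) = -(o*n + 10) = -(n*o + 10) = -(10 + n*o) = -10 - n*o)
-130*132 + C(k(4), 9) = -130*132 + (-10 - 1*4*9) = -17160 + (-10 - 36) = -17160 - 46 = -17206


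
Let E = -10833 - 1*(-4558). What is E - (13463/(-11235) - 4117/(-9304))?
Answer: -655849505743/104530440 ≈ -6274.2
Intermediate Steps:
E = -6275 (E = -10833 + 4558 = -6275)
E - (13463/(-11235) - 4117/(-9304)) = -6275 - (13463/(-11235) - 4117/(-9304)) = -6275 - (13463*(-1/11235) - 4117*(-1/9304)) = -6275 - (-13463/11235 + 4117/9304) = -6275 - 1*(-79005257/104530440) = -6275 + 79005257/104530440 = -655849505743/104530440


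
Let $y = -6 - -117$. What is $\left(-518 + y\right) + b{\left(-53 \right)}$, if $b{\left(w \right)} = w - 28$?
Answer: $-488$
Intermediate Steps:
$b{\left(w \right)} = -28 + w$ ($b{\left(w \right)} = w - 28 = -28 + w$)
$y = 111$ ($y = -6 + 117 = 111$)
$\left(-518 + y\right) + b{\left(-53 \right)} = \left(-518 + 111\right) - 81 = -407 - 81 = -488$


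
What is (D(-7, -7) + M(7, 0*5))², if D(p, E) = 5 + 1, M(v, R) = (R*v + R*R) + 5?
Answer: 121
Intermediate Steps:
M(v, R) = 5 + R² + R*v (M(v, R) = (R*v + R²) + 5 = (R² + R*v) + 5 = 5 + R² + R*v)
D(p, E) = 6
(D(-7, -7) + M(7, 0*5))² = (6 + (5 + (0*5)² + (0*5)*7))² = (6 + (5 + 0² + 0*7))² = (6 + (5 + 0 + 0))² = (6 + 5)² = 11² = 121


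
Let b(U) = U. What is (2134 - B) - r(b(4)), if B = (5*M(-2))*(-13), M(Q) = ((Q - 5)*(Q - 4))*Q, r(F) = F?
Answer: -3330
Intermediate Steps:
M(Q) = Q*(-5 + Q)*(-4 + Q) (M(Q) = ((-5 + Q)*(-4 + Q))*Q = Q*(-5 + Q)*(-4 + Q))
B = 5460 (B = (5*(-2*(20 + (-2)² - 9*(-2))))*(-13) = (5*(-2*(20 + 4 + 18)))*(-13) = (5*(-2*42))*(-13) = (5*(-84))*(-13) = -420*(-13) = 5460)
(2134 - B) - r(b(4)) = (2134 - 1*5460) - 1*4 = (2134 - 5460) - 4 = -3326 - 4 = -3330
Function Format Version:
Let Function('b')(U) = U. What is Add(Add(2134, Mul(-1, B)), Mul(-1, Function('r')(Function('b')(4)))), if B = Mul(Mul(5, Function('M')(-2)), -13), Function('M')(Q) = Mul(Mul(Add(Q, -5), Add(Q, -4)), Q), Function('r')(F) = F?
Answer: -3330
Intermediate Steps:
Function('M')(Q) = Mul(Q, Add(-5, Q), Add(-4, Q)) (Function('M')(Q) = Mul(Mul(Add(-5, Q), Add(-4, Q)), Q) = Mul(Q, Add(-5, Q), Add(-4, Q)))
B = 5460 (B = Mul(Mul(5, Mul(-2, Add(20, Pow(-2, 2), Mul(-9, -2)))), -13) = Mul(Mul(5, Mul(-2, Add(20, 4, 18))), -13) = Mul(Mul(5, Mul(-2, 42)), -13) = Mul(Mul(5, -84), -13) = Mul(-420, -13) = 5460)
Add(Add(2134, Mul(-1, B)), Mul(-1, Function('r')(Function('b')(4)))) = Add(Add(2134, Mul(-1, 5460)), Mul(-1, 4)) = Add(Add(2134, -5460), -4) = Add(-3326, -4) = -3330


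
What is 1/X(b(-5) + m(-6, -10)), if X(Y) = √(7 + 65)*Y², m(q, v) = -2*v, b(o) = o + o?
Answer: √2/1200 ≈ 0.0011785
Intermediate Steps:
b(o) = 2*o
X(Y) = 6*√2*Y² (X(Y) = √72*Y² = (6*√2)*Y² = 6*√2*Y²)
1/X(b(-5) + m(-6, -10)) = 1/(6*√2*(2*(-5) - 2*(-10))²) = 1/(6*√2*(-10 + 20)²) = 1/(6*√2*10²) = 1/(6*√2*100) = 1/(600*√2) = √2/1200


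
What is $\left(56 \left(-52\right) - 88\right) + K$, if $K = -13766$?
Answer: $-16766$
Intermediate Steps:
$\left(56 \left(-52\right) - 88\right) + K = \left(56 \left(-52\right) - 88\right) - 13766 = \left(-2912 - 88\right) - 13766 = -3000 - 13766 = -16766$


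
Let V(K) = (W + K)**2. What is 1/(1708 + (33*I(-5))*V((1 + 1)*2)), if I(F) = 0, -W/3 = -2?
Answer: 1/1708 ≈ 0.00058548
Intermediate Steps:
W = 6 (W = -3*(-2) = 6)
V(K) = (6 + K)**2
1/(1708 + (33*I(-5))*V((1 + 1)*2)) = 1/(1708 + (33*0)*(6 + (1 + 1)*2)**2) = 1/(1708 + 0*(6 + 2*2)**2) = 1/(1708 + 0*(6 + 4)**2) = 1/(1708 + 0*10**2) = 1/(1708 + 0*100) = 1/(1708 + 0) = 1/1708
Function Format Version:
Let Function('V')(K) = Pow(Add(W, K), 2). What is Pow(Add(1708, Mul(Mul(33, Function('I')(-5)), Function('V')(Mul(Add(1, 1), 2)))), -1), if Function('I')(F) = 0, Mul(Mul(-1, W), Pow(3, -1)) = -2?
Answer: Rational(1, 1708) ≈ 0.00058548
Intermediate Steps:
W = 6 (W = Mul(-3, -2) = 6)
Function('V')(K) = Pow(Add(6, K), 2)
Pow(Add(1708, Mul(Mul(33, Function('I')(-5)), Function('V')(Mul(Add(1, 1), 2)))), -1) = Pow(Add(1708, Mul(Mul(33, 0), Pow(Add(6, Mul(Add(1, 1), 2)), 2))), -1) = Pow(Add(1708, Mul(0, Pow(Add(6, Mul(2, 2)), 2))), -1) = Pow(Add(1708, Mul(0, Pow(Add(6, 4), 2))), -1) = Pow(Add(1708, Mul(0, Pow(10, 2))), -1) = Pow(Add(1708, Mul(0, 100)), -1) = Pow(Add(1708, 0), -1) = Pow(1708, -1) = Rational(1, 1708)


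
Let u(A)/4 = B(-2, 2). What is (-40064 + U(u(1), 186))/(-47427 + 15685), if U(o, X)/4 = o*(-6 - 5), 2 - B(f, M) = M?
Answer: 20032/15871 ≈ 1.2622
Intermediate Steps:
B(f, M) = 2 - M
u(A) = 0 (u(A) = 4*(2 - 1*2) = 4*(2 - 2) = 4*0 = 0)
U(o, X) = -44*o (U(o, X) = 4*(o*(-6 - 5)) = 4*(o*(-11)) = 4*(-11*o) = -44*o)
(-40064 + U(u(1), 186))/(-47427 + 15685) = (-40064 - 44*0)/(-47427 + 15685) = (-40064 + 0)/(-31742) = -40064*(-1/31742) = 20032/15871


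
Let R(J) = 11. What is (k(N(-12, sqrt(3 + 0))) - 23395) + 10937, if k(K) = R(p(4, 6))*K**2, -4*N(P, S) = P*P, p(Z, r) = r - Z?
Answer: 1798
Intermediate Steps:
N(P, S) = -P**2/4 (N(P, S) = -P*P/4 = -P**2/4)
k(K) = 11*K**2
(k(N(-12, sqrt(3 + 0))) - 23395) + 10937 = (11*(-1/4*(-12)**2)**2 - 23395) + 10937 = (11*(-1/4*144)**2 - 23395) + 10937 = (11*(-36)**2 - 23395) + 10937 = (11*1296 - 23395) + 10937 = (14256 - 23395) + 10937 = -9139 + 10937 = 1798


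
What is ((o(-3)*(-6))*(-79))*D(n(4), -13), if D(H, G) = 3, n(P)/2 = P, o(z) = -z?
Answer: 4266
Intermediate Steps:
n(P) = 2*P
((o(-3)*(-6))*(-79))*D(n(4), -13) = ((-1*(-3)*(-6))*(-79))*3 = ((3*(-6))*(-79))*3 = -18*(-79)*3 = 1422*3 = 4266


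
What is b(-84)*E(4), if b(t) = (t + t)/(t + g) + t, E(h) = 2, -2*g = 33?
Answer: -11032/67 ≈ -164.66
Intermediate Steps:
g = -33/2 (g = -1/2*33 = -33/2 ≈ -16.500)
b(t) = t + 2*t/(-33/2 + t) (b(t) = (t + t)/(t - 33/2) + t = (2*t)/(-33/2 + t) + t = 2*t/(-33/2 + t) + t = t + 2*t/(-33/2 + t))
b(-84)*E(4) = -84*(-29 + 2*(-84))/(-33 + 2*(-84))*2 = -84*(-29 - 168)/(-33 - 168)*2 = -84*(-197)/(-201)*2 = -84*(-1/201)*(-197)*2 = -5516/67*2 = -11032/67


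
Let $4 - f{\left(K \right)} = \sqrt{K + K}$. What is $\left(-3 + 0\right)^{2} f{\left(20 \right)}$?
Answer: $36 - 18 \sqrt{10} \approx -20.921$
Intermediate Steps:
$f{\left(K \right)} = 4 - \sqrt{2} \sqrt{K}$ ($f{\left(K \right)} = 4 - \sqrt{K + K} = 4 - \sqrt{2 K} = 4 - \sqrt{2} \sqrt{K}$)
$\left(-3 + 0\right)^{2} f{\left(20 \right)} = \left(-3 + 0\right)^{2} \left(4 - \sqrt{2} \sqrt{20}\right) = \left(-3\right)^{2} \left(4 - \sqrt{2} \cdot 2 \sqrt{5}\right) = 9 \left(4 - 2 \sqrt{10}\right) = 36 - 18 \sqrt{10}$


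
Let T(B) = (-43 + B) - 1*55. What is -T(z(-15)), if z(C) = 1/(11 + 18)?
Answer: 2841/29 ≈ 97.966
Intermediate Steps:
z(C) = 1/29
T(B) = -98 + B (T(B) = (-43 + B) - 55 = -98 + B)
-T(z(-15)) = -(-98 + 1/29) = -1*(-2841/29) = 2841/29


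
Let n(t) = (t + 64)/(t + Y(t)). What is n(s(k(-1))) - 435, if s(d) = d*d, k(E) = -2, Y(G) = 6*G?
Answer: -3028/7 ≈ -432.57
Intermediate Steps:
s(d) = d**2
n(t) = (64 + t)/(7*t) (n(t) = (t + 64)/(t + 6*t) = (64 + t)/((7*t)) = (64 + t)*(1/(7*t)) = (64 + t)/(7*t))
n(s(k(-1))) - 435 = (64 + (-2)**2)/(7*((-2)**2)) - 435 = (1/7)*(64 + 4)/4 - 435 = (1/7)*(1/4)*68 - 435 = 17/7 - 435 = -3028/7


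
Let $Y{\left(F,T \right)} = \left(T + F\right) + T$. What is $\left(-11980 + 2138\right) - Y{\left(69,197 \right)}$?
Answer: $-10305$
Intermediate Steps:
$Y{\left(F,T \right)} = F + 2 T$ ($Y{\left(F,T \right)} = \left(F + T\right) + T = F + 2 T$)
$\left(-11980 + 2138\right) - Y{\left(69,197 \right)} = \left(-11980 + 2138\right) - \left(69 + 2 \cdot 197\right) = -9842 - \left(69 + 394\right) = -9842 - 463 = -10305$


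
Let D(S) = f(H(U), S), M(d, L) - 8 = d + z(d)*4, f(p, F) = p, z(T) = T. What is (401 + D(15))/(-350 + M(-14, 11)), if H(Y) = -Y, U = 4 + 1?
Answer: -99/103 ≈ -0.96117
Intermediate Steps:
U = 5
M(d, L) = 8 + 5*d (M(d, L) = 8 + (d + d*4) = 8 + (d + 4*d) = 8 + 5*d)
D(S) = -5 (D(S) = -1*5 = -5)
(401 + D(15))/(-350 + M(-14, 11)) = (401 - 5)/(-350 + (8 + 5*(-14))) = 396/(-350 + (8 - 70)) = 396/(-350 - 62) = 396/(-412) = 396*(-1/412) = -99/103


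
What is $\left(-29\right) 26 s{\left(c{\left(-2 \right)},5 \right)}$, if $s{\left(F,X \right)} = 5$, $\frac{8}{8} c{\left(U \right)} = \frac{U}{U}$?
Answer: $-3770$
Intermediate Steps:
$c{\left(U \right)} = 1$ ($c{\left(U \right)} = \frac{U}{U} = 1$)
$\left(-29\right) 26 s{\left(c{\left(-2 \right)},5 \right)} = \left(-29\right) 26 \cdot 5 = \left(-754\right) 5 = -3770$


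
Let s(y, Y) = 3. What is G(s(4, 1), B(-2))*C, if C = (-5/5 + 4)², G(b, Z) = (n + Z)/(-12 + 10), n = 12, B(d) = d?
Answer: -45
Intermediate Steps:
G(b, Z) = -6 - Z/2 (G(b, Z) = (12 + Z)/(-12 + 10) = (12 + Z)/(-2) = (12 + Z)*(-½) = -6 - Z/2)
C = 9 (C = (-5*⅕ + 4)² = (-1 + 4)² = 3² = 9)
G(s(4, 1), B(-2))*C = (-6 - ½*(-2))*9 = (-6 + 1)*9 = -5*9 = -45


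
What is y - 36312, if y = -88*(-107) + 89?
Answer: -26807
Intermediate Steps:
y = 9505 (y = 9416 + 89 = 9505)
y - 36312 = 9505 - 36312 = -26807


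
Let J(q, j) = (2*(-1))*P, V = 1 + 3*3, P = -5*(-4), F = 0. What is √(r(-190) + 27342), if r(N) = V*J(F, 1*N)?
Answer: √26942 ≈ 164.14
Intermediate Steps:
P = 20
V = 10 (V = 1 + 9 = 10)
J(q, j) = -40 (J(q, j) = (2*(-1))*20 = -2*20 = -40)
r(N) = -400 (r(N) = 10*(-40) = -400)
√(r(-190) + 27342) = √(-400 + 27342) = √26942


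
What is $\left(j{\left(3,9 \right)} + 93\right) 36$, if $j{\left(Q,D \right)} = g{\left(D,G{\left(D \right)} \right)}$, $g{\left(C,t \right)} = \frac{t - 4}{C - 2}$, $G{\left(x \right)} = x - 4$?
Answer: $\frac{23472}{7} \approx 3353.1$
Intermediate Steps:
$G{\left(x \right)} = -4 + x$
$g{\left(C,t \right)} = \frac{-4 + t}{-2 + C}$
$j{\left(Q,D \right)} = \frac{-8 + D}{-2 + D}$ ($j{\left(Q,D \right)} = \frac{-4 + \left(-4 + D\right)}{-2 + D} = \frac{-8 + D}{-2 + D}$)
$\left(j{\left(3,9 \right)} + 93\right) 36 = \left(\frac{-8 + 9}{-2 + 9} + 93\right) 36 = \left(\frac{1}{7} \cdot 1 + 93\right) 36 = \left(\frac{1}{7} + 93\right) 36 = \frac{652}{7} \cdot 36 = \frac{23472}{7}$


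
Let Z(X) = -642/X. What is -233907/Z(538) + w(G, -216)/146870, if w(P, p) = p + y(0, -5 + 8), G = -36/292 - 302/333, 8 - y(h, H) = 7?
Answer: 616080313613/3143018 ≈ 1.9602e+5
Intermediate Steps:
y(h, H) = 1 (y(h, H) = 8 - 1*7 = 8 - 7 = 1)
G = -25043/24309 (G = -36*1/292 - 302*1/333 = -9/73 - 302/333 = -25043/24309 ≈ -1.0302)
w(P, p) = 1 + p (w(P, p) = p + 1 = 1 + p)
-233907/Z(538) + w(G, -216)/146870 = -233907/((-642/538)) + (1 - 216)/146870 = -233907/((-642*1/538)) - 215*1/146870 = -233907/(-321/269) - 43/29374 = -233907*(-269/321) - 43/29374 = 20973661/107 - 43/29374 = 616080313613/3143018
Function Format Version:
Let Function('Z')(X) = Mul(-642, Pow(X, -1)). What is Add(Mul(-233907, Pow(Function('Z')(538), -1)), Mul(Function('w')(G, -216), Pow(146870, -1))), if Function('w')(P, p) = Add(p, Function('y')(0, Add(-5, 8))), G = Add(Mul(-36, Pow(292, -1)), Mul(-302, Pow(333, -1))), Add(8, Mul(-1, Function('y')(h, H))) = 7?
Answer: Rational(616080313613, 3143018) ≈ 1.9602e+5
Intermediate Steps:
Function('y')(h, H) = 1 (Function('y')(h, H) = Add(8, Mul(-1, 7)) = Add(8, -7) = 1)
G = Rational(-25043, 24309) (G = Add(Mul(-36, Rational(1, 292)), Mul(-302, Rational(1, 333))) = Add(Rational(-9, 73), Rational(-302, 333)) = Rational(-25043, 24309) ≈ -1.0302)
Function('w')(P, p) = Add(1, p) (Function('w')(P, p) = Add(p, 1) = Add(1, p))
Add(Mul(-233907, Pow(Function('Z')(538), -1)), Mul(Function('w')(G, -216), Pow(146870, -1))) = Add(Mul(-233907, Pow(Mul(-642, Pow(538, -1)), -1)), Mul(Add(1, -216), Pow(146870, -1))) = Add(Mul(-233907, Pow(Mul(-642, Rational(1, 538)), -1)), Mul(-215, Rational(1, 146870))) = Add(Mul(-233907, Pow(Rational(-321, 269), -1)), Rational(-43, 29374)) = Add(Mul(-233907, Rational(-269, 321)), Rational(-43, 29374)) = Add(Rational(20973661, 107), Rational(-43, 29374)) = Rational(616080313613, 3143018)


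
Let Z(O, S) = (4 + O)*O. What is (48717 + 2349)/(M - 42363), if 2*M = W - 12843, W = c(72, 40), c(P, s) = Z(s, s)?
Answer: -102132/95809 ≈ -1.0660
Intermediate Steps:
Z(O, S) = O*(4 + O)
c(P, s) = s*(4 + s)
W = 1760 (W = 40*(4 + 40) = 40*44 = 1760)
M = -11083/2 (M = (1760 - 12843)/2 = (½)*(-11083) = -11083/2 ≈ -5541.5)
(48717 + 2349)/(M - 42363) = (48717 + 2349)/(-11083/2 - 42363) = 51066/(-95809/2) = 51066*(-2/95809) = -102132/95809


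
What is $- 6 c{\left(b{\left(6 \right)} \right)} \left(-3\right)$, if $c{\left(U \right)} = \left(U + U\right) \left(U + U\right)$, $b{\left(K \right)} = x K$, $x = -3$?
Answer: $23328$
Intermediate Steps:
$b{\left(K \right)} = - 3 K$
$c{\left(U \right)} = 4 U^{2}$ ($c{\left(U \right)} = 2 U 2 U = 4 U^{2}$)
$- 6 c{\left(b{\left(6 \right)} \right)} \left(-3\right) = - 6 \cdot 4 \left(\left(-3\right) 6\right)^{2} \left(-3\right) = - 6 \cdot 4 \left(-18\right)^{2} \left(-3\right) = - 6 \cdot 4 \cdot 324 \left(-3\right) = \left(-6\right) 1296 \left(-3\right) = \left(-7776\right) \left(-3\right) = 23328$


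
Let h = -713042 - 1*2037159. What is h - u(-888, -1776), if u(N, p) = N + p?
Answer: -2747537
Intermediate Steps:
h = -2750201 (h = -713042 - 2037159 = -2750201)
h - u(-888, -1776) = -2750201 - (-888 - 1776) = -2750201 - 1*(-2664) = -2750201 + 2664 = -2747537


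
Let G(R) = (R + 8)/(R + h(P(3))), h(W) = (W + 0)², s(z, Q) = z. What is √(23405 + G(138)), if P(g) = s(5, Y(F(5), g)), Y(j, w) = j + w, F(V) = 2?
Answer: √621871243/163 ≈ 152.99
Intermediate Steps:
P(g) = 5
h(W) = W²
G(R) = (8 + R)/(25 + R) (G(R) = (R + 8)/(R + 5²) = (8 + R)/(R + 25) = (8 + R)/(25 + R))
√(23405 + G(138)) = √(23405 + (8 + 138)/(25 + 138)) = √(23405 + 146/163) = √(3815161/163) = √621871243/163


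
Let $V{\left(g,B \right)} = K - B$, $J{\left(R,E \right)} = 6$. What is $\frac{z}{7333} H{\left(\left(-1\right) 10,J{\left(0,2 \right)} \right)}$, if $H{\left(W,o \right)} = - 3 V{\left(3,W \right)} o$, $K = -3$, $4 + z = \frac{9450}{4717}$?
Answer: $\frac{1186668}{34589761} \approx 0.034307$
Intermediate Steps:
$z = - \frac{9418}{4717}$ ($z = -4 + \frac{9450}{4717} = - \frac{9418}{4717} \approx -1.9966$)
$V{\left(g,B \right)} = -3 - B$
$H{\left(W,o \right)} = o \left(9 + 3 W\right)$ ($H{\left(W,o \right)} = - 3 \left(-3 - W\right) o = \left(9 + 3 W\right) o = o \left(9 + 3 W\right)$)
$\frac{z}{7333} H{\left(\left(-1\right) 10,J{\left(0,2 \right)} \right)} = - \frac{9418}{4717 \cdot 7333} \cdot 3 \cdot 6 \left(3 - 10\right) = \left(- \frac{9418}{4717}\right) \frac{1}{7333} \cdot 3 \cdot 6 \left(3 - 10\right) = - \frac{9418 \cdot 3 \cdot 6 \left(-7\right)}{34589761} = \left(- \frac{9418}{34589761}\right) \left(-126\right) = \frac{1186668}{34589761}$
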